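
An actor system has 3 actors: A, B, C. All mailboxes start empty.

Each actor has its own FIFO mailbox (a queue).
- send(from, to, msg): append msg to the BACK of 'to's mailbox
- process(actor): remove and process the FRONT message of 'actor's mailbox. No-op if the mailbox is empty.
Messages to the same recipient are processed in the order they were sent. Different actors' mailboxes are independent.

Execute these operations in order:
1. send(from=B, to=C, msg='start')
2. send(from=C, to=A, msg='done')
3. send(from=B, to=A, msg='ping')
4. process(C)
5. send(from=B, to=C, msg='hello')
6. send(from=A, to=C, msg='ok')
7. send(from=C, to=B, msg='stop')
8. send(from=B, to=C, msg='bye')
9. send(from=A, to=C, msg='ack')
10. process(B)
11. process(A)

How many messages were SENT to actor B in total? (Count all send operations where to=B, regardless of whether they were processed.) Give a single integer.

After 1 (send(from=B, to=C, msg='start')): A:[] B:[] C:[start]
After 2 (send(from=C, to=A, msg='done')): A:[done] B:[] C:[start]
After 3 (send(from=B, to=A, msg='ping')): A:[done,ping] B:[] C:[start]
After 4 (process(C)): A:[done,ping] B:[] C:[]
After 5 (send(from=B, to=C, msg='hello')): A:[done,ping] B:[] C:[hello]
After 6 (send(from=A, to=C, msg='ok')): A:[done,ping] B:[] C:[hello,ok]
After 7 (send(from=C, to=B, msg='stop')): A:[done,ping] B:[stop] C:[hello,ok]
After 8 (send(from=B, to=C, msg='bye')): A:[done,ping] B:[stop] C:[hello,ok,bye]
After 9 (send(from=A, to=C, msg='ack')): A:[done,ping] B:[stop] C:[hello,ok,bye,ack]
After 10 (process(B)): A:[done,ping] B:[] C:[hello,ok,bye,ack]
After 11 (process(A)): A:[ping] B:[] C:[hello,ok,bye,ack]

Answer: 1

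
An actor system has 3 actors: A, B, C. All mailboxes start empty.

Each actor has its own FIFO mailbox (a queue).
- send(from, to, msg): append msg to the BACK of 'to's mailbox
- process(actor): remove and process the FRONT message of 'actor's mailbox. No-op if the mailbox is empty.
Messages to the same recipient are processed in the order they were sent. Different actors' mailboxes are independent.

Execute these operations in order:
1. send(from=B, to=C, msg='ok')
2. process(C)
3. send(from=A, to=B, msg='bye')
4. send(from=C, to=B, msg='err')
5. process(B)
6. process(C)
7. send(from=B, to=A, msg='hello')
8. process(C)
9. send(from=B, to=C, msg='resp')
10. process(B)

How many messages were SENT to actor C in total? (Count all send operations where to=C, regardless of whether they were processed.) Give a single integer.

Answer: 2

Derivation:
After 1 (send(from=B, to=C, msg='ok')): A:[] B:[] C:[ok]
After 2 (process(C)): A:[] B:[] C:[]
After 3 (send(from=A, to=B, msg='bye')): A:[] B:[bye] C:[]
After 4 (send(from=C, to=B, msg='err')): A:[] B:[bye,err] C:[]
After 5 (process(B)): A:[] B:[err] C:[]
After 6 (process(C)): A:[] B:[err] C:[]
After 7 (send(from=B, to=A, msg='hello')): A:[hello] B:[err] C:[]
After 8 (process(C)): A:[hello] B:[err] C:[]
After 9 (send(from=B, to=C, msg='resp')): A:[hello] B:[err] C:[resp]
After 10 (process(B)): A:[hello] B:[] C:[resp]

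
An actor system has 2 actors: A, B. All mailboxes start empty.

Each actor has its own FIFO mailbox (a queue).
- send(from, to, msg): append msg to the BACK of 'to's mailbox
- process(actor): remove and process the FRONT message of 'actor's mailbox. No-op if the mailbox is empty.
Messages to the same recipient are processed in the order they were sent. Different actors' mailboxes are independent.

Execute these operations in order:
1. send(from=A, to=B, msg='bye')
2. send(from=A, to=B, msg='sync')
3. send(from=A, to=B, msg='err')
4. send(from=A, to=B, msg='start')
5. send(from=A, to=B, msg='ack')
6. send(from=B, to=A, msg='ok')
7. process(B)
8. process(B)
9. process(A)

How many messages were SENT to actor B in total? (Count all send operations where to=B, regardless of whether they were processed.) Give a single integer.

Answer: 5

Derivation:
After 1 (send(from=A, to=B, msg='bye')): A:[] B:[bye]
After 2 (send(from=A, to=B, msg='sync')): A:[] B:[bye,sync]
After 3 (send(from=A, to=B, msg='err')): A:[] B:[bye,sync,err]
After 4 (send(from=A, to=B, msg='start')): A:[] B:[bye,sync,err,start]
After 5 (send(from=A, to=B, msg='ack')): A:[] B:[bye,sync,err,start,ack]
After 6 (send(from=B, to=A, msg='ok')): A:[ok] B:[bye,sync,err,start,ack]
After 7 (process(B)): A:[ok] B:[sync,err,start,ack]
After 8 (process(B)): A:[ok] B:[err,start,ack]
After 9 (process(A)): A:[] B:[err,start,ack]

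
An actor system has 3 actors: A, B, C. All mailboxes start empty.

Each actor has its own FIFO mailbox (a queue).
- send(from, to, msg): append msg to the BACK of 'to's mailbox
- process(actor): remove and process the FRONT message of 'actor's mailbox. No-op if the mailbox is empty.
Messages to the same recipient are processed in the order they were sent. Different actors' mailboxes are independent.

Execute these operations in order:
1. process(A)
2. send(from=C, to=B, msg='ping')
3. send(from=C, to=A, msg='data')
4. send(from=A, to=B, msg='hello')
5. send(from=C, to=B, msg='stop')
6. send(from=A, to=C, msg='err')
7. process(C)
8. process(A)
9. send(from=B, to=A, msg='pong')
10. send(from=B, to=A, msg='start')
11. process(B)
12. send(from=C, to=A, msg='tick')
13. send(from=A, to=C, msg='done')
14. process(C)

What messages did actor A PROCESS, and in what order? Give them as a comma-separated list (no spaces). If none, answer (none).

After 1 (process(A)): A:[] B:[] C:[]
After 2 (send(from=C, to=B, msg='ping')): A:[] B:[ping] C:[]
After 3 (send(from=C, to=A, msg='data')): A:[data] B:[ping] C:[]
After 4 (send(from=A, to=B, msg='hello')): A:[data] B:[ping,hello] C:[]
After 5 (send(from=C, to=B, msg='stop')): A:[data] B:[ping,hello,stop] C:[]
After 6 (send(from=A, to=C, msg='err')): A:[data] B:[ping,hello,stop] C:[err]
After 7 (process(C)): A:[data] B:[ping,hello,stop] C:[]
After 8 (process(A)): A:[] B:[ping,hello,stop] C:[]
After 9 (send(from=B, to=A, msg='pong')): A:[pong] B:[ping,hello,stop] C:[]
After 10 (send(from=B, to=A, msg='start')): A:[pong,start] B:[ping,hello,stop] C:[]
After 11 (process(B)): A:[pong,start] B:[hello,stop] C:[]
After 12 (send(from=C, to=A, msg='tick')): A:[pong,start,tick] B:[hello,stop] C:[]
After 13 (send(from=A, to=C, msg='done')): A:[pong,start,tick] B:[hello,stop] C:[done]
After 14 (process(C)): A:[pong,start,tick] B:[hello,stop] C:[]

Answer: data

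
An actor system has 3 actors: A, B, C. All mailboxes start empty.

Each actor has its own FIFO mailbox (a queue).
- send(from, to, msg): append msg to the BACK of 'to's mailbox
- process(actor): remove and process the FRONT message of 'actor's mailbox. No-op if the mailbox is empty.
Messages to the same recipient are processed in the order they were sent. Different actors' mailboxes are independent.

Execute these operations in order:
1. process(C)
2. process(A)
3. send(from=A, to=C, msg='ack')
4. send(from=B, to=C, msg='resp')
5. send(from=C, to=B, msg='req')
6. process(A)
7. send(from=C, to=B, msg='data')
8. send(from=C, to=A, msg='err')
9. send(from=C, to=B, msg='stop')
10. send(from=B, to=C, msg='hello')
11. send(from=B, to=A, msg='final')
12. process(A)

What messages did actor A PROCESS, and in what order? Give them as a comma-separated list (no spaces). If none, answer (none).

After 1 (process(C)): A:[] B:[] C:[]
After 2 (process(A)): A:[] B:[] C:[]
After 3 (send(from=A, to=C, msg='ack')): A:[] B:[] C:[ack]
After 4 (send(from=B, to=C, msg='resp')): A:[] B:[] C:[ack,resp]
After 5 (send(from=C, to=B, msg='req')): A:[] B:[req] C:[ack,resp]
After 6 (process(A)): A:[] B:[req] C:[ack,resp]
After 7 (send(from=C, to=B, msg='data')): A:[] B:[req,data] C:[ack,resp]
After 8 (send(from=C, to=A, msg='err')): A:[err] B:[req,data] C:[ack,resp]
After 9 (send(from=C, to=B, msg='stop')): A:[err] B:[req,data,stop] C:[ack,resp]
After 10 (send(from=B, to=C, msg='hello')): A:[err] B:[req,data,stop] C:[ack,resp,hello]
After 11 (send(from=B, to=A, msg='final')): A:[err,final] B:[req,data,stop] C:[ack,resp,hello]
After 12 (process(A)): A:[final] B:[req,data,stop] C:[ack,resp,hello]

Answer: err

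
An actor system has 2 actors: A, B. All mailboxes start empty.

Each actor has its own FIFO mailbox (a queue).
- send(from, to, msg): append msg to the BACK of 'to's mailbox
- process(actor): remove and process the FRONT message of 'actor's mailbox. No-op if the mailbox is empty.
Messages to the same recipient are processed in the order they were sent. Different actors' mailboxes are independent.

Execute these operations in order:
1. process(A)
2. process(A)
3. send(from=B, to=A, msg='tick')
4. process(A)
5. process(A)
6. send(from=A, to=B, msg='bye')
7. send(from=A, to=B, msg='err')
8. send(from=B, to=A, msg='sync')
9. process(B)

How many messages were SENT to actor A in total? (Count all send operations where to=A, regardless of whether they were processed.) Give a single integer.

After 1 (process(A)): A:[] B:[]
After 2 (process(A)): A:[] B:[]
After 3 (send(from=B, to=A, msg='tick')): A:[tick] B:[]
After 4 (process(A)): A:[] B:[]
After 5 (process(A)): A:[] B:[]
After 6 (send(from=A, to=B, msg='bye')): A:[] B:[bye]
After 7 (send(from=A, to=B, msg='err')): A:[] B:[bye,err]
After 8 (send(from=B, to=A, msg='sync')): A:[sync] B:[bye,err]
After 9 (process(B)): A:[sync] B:[err]

Answer: 2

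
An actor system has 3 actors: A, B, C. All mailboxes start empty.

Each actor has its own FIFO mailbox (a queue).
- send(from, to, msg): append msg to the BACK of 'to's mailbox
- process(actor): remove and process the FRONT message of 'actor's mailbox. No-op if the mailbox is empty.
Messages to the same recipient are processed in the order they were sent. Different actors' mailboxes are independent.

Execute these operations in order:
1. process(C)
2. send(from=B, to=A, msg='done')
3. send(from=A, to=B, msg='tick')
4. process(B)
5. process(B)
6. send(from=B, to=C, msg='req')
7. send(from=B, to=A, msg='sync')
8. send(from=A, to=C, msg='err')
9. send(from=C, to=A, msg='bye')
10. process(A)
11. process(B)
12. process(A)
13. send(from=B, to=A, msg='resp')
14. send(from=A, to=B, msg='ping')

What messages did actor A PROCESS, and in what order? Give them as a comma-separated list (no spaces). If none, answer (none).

After 1 (process(C)): A:[] B:[] C:[]
After 2 (send(from=B, to=A, msg='done')): A:[done] B:[] C:[]
After 3 (send(from=A, to=B, msg='tick')): A:[done] B:[tick] C:[]
After 4 (process(B)): A:[done] B:[] C:[]
After 5 (process(B)): A:[done] B:[] C:[]
After 6 (send(from=B, to=C, msg='req')): A:[done] B:[] C:[req]
After 7 (send(from=B, to=A, msg='sync')): A:[done,sync] B:[] C:[req]
After 8 (send(from=A, to=C, msg='err')): A:[done,sync] B:[] C:[req,err]
After 9 (send(from=C, to=A, msg='bye')): A:[done,sync,bye] B:[] C:[req,err]
After 10 (process(A)): A:[sync,bye] B:[] C:[req,err]
After 11 (process(B)): A:[sync,bye] B:[] C:[req,err]
After 12 (process(A)): A:[bye] B:[] C:[req,err]
After 13 (send(from=B, to=A, msg='resp')): A:[bye,resp] B:[] C:[req,err]
After 14 (send(from=A, to=B, msg='ping')): A:[bye,resp] B:[ping] C:[req,err]

Answer: done,sync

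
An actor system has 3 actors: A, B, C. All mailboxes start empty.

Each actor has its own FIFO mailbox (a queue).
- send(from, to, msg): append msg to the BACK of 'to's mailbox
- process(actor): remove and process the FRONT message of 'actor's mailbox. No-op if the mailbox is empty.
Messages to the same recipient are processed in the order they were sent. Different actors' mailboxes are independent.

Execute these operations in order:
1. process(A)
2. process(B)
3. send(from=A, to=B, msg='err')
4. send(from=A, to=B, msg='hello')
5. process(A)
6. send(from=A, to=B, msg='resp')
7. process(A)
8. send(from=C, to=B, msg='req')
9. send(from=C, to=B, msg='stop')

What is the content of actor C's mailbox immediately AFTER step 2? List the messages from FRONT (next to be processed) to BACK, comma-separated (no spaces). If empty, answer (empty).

After 1 (process(A)): A:[] B:[] C:[]
After 2 (process(B)): A:[] B:[] C:[]

(empty)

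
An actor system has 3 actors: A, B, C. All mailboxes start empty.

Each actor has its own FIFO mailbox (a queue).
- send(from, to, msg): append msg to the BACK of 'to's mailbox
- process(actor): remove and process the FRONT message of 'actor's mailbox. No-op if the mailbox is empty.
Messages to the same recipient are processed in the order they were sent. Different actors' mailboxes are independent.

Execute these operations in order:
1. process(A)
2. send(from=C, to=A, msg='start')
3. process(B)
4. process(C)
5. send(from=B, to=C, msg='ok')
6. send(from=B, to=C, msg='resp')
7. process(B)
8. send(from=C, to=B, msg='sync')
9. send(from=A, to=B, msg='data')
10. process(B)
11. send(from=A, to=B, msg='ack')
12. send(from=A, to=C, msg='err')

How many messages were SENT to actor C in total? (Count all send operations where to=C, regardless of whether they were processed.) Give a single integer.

Answer: 3

Derivation:
After 1 (process(A)): A:[] B:[] C:[]
After 2 (send(from=C, to=A, msg='start')): A:[start] B:[] C:[]
After 3 (process(B)): A:[start] B:[] C:[]
After 4 (process(C)): A:[start] B:[] C:[]
After 5 (send(from=B, to=C, msg='ok')): A:[start] B:[] C:[ok]
After 6 (send(from=B, to=C, msg='resp')): A:[start] B:[] C:[ok,resp]
After 7 (process(B)): A:[start] B:[] C:[ok,resp]
After 8 (send(from=C, to=B, msg='sync')): A:[start] B:[sync] C:[ok,resp]
After 9 (send(from=A, to=B, msg='data')): A:[start] B:[sync,data] C:[ok,resp]
After 10 (process(B)): A:[start] B:[data] C:[ok,resp]
After 11 (send(from=A, to=B, msg='ack')): A:[start] B:[data,ack] C:[ok,resp]
After 12 (send(from=A, to=C, msg='err')): A:[start] B:[data,ack] C:[ok,resp,err]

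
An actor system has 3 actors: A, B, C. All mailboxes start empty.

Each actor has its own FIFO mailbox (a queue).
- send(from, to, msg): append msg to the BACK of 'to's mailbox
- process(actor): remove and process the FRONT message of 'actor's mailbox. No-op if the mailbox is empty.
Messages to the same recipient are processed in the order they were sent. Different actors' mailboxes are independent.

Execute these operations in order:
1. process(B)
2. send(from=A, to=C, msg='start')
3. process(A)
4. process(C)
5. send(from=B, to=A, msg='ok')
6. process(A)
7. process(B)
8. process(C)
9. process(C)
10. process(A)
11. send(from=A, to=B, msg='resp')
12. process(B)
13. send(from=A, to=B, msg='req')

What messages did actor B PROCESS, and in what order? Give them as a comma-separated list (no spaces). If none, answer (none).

Answer: resp

Derivation:
After 1 (process(B)): A:[] B:[] C:[]
After 2 (send(from=A, to=C, msg='start')): A:[] B:[] C:[start]
After 3 (process(A)): A:[] B:[] C:[start]
After 4 (process(C)): A:[] B:[] C:[]
After 5 (send(from=B, to=A, msg='ok')): A:[ok] B:[] C:[]
After 6 (process(A)): A:[] B:[] C:[]
After 7 (process(B)): A:[] B:[] C:[]
After 8 (process(C)): A:[] B:[] C:[]
After 9 (process(C)): A:[] B:[] C:[]
After 10 (process(A)): A:[] B:[] C:[]
After 11 (send(from=A, to=B, msg='resp')): A:[] B:[resp] C:[]
After 12 (process(B)): A:[] B:[] C:[]
After 13 (send(from=A, to=B, msg='req')): A:[] B:[req] C:[]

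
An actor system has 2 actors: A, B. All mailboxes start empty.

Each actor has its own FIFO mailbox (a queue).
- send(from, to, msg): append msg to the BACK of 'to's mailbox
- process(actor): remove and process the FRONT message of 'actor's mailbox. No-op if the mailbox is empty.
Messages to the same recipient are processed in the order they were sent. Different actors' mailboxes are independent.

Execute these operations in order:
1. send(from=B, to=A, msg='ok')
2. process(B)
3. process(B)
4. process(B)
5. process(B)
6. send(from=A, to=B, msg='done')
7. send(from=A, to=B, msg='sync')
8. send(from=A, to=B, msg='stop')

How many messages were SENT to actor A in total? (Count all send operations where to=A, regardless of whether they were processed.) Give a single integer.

Answer: 1

Derivation:
After 1 (send(from=B, to=A, msg='ok')): A:[ok] B:[]
After 2 (process(B)): A:[ok] B:[]
After 3 (process(B)): A:[ok] B:[]
After 4 (process(B)): A:[ok] B:[]
After 5 (process(B)): A:[ok] B:[]
After 6 (send(from=A, to=B, msg='done')): A:[ok] B:[done]
After 7 (send(from=A, to=B, msg='sync')): A:[ok] B:[done,sync]
After 8 (send(from=A, to=B, msg='stop')): A:[ok] B:[done,sync,stop]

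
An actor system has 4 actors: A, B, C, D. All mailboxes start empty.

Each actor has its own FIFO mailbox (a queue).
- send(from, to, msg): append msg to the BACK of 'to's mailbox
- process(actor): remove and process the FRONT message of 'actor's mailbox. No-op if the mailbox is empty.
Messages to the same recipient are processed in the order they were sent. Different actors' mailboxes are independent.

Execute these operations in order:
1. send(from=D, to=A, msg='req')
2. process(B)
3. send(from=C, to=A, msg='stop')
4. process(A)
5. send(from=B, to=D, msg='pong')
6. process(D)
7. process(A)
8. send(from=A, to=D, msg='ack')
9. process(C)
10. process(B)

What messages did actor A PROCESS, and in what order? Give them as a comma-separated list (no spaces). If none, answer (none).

Answer: req,stop

Derivation:
After 1 (send(from=D, to=A, msg='req')): A:[req] B:[] C:[] D:[]
After 2 (process(B)): A:[req] B:[] C:[] D:[]
After 3 (send(from=C, to=A, msg='stop')): A:[req,stop] B:[] C:[] D:[]
After 4 (process(A)): A:[stop] B:[] C:[] D:[]
After 5 (send(from=B, to=D, msg='pong')): A:[stop] B:[] C:[] D:[pong]
After 6 (process(D)): A:[stop] B:[] C:[] D:[]
After 7 (process(A)): A:[] B:[] C:[] D:[]
After 8 (send(from=A, to=D, msg='ack')): A:[] B:[] C:[] D:[ack]
After 9 (process(C)): A:[] B:[] C:[] D:[ack]
After 10 (process(B)): A:[] B:[] C:[] D:[ack]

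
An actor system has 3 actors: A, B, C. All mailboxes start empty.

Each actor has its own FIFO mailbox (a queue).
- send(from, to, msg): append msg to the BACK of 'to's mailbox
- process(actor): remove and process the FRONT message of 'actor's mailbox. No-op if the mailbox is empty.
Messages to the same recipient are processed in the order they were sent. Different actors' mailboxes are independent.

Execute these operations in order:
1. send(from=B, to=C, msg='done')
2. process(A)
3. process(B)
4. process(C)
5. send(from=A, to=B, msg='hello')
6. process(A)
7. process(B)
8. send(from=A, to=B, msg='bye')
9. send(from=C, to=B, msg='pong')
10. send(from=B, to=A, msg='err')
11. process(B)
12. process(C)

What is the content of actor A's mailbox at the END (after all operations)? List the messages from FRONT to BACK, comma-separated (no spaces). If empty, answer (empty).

Answer: err

Derivation:
After 1 (send(from=B, to=C, msg='done')): A:[] B:[] C:[done]
After 2 (process(A)): A:[] B:[] C:[done]
After 3 (process(B)): A:[] B:[] C:[done]
After 4 (process(C)): A:[] B:[] C:[]
After 5 (send(from=A, to=B, msg='hello')): A:[] B:[hello] C:[]
After 6 (process(A)): A:[] B:[hello] C:[]
After 7 (process(B)): A:[] B:[] C:[]
After 8 (send(from=A, to=B, msg='bye')): A:[] B:[bye] C:[]
After 9 (send(from=C, to=B, msg='pong')): A:[] B:[bye,pong] C:[]
After 10 (send(from=B, to=A, msg='err')): A:[err] B:[bye,pong] C:[]
After 11 (process(B)): A:[err] B:[pong] C:[]
After 12 (process(C)): A:[err] B:[pong] C:[]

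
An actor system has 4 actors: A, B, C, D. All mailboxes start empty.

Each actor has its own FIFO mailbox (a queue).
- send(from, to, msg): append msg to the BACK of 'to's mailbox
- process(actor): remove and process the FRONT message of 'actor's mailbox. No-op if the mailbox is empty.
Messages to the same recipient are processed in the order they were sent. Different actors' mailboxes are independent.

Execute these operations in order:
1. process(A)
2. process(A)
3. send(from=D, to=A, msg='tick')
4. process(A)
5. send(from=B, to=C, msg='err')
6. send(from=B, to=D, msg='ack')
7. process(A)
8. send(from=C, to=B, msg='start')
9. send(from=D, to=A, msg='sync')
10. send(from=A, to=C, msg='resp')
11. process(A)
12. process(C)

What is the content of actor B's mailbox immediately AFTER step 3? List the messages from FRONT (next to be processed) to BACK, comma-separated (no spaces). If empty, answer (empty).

After 1 (process(A)): A:[] B:[] C:[] D:[]
After 2 (process(A)): A:[] B:[] C:[] D:[]
After 3 (send(from=D, to=A, msg='tick')): A:[tick] B:[] C:[] D:[]

(empty)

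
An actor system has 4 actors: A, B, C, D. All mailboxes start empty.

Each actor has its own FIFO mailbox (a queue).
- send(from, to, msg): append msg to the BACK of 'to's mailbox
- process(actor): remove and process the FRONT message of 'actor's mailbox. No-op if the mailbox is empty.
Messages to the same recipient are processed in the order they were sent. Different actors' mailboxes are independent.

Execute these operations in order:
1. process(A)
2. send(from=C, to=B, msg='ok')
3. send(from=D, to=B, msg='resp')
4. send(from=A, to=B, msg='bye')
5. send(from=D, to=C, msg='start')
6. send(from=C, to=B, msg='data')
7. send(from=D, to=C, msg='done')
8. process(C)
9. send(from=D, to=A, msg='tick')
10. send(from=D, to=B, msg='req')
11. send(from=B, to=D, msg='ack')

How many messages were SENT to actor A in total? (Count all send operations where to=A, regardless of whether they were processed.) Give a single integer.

Answer: 1

Derivation:
After 1 (process(A)): A:[] B:[] C:[] D:[]
After 2 (send(from=C, to=B, msg='ok')): A:[] B:[ok] C:[] D:[]
After 3 (send(from=D, to=B, msg='resp')): A:[] B:[ok,resp] C:[] D:[]
After 4 (send(from=A, to=B, msg='bye')): A:[] B:[ok,resp,bye] C:[] D:[]
After 5 (send(from=D, to=C, msg='start')): A:[] B:[ok,resp,bye] C:[start] D:[]
After 6 (send(from=C, to=B, msg='data')): A:[] B:[ok,resp,bye,data] C:[start] D:[]
After 7 (send(from=D, to=C, msg='done')): A:[] B:[ok,resp,bye,data] C:[start,done] D:[]
After 8 (process(C)): A:[] B:[ok,resp,bye,data] C:[done] D:[]
After 9 (send(from=D, to=A, msg='tick')): A:[tick] B:[ok,resp,bye,data] C:[done] D:[]
After 10 (send(from=D, to=B, msg='req')): A:[tick] B:[ok,resp,bye,data,req] C:[done] D:[]
After 11 (send(from=B, to=D, msg='ack')): A:[tick] B:[ok,resp,bye,data,req] C:[done] D:[ack]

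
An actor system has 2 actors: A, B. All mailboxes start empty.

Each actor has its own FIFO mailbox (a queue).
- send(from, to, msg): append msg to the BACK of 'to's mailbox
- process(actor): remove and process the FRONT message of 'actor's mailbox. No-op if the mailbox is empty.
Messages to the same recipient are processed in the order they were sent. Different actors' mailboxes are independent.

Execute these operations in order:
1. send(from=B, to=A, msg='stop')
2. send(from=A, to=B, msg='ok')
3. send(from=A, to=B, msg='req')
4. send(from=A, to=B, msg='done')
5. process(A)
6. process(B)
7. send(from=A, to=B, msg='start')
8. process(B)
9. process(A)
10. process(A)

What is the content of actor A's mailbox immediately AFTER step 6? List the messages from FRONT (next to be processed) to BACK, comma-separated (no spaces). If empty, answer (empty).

After 1 (send(from=B, to=A, msg='stop')): A:[stop] B:[]
After 2 (send(from=A, to=B, msg='ok')): A:[stop] B:[ok]
After 3 (send(from=A, to=B, msg='req')): A:[stop] B:[ok,req]
After 4 (send(from=A, to=B, msg='done')): A:[stop] B:[ok,req,done]
After 5 (process(A)): A:[] B:[ok,req,done]
After 6 (process(B)): A:[] B:[req,done]

(empty)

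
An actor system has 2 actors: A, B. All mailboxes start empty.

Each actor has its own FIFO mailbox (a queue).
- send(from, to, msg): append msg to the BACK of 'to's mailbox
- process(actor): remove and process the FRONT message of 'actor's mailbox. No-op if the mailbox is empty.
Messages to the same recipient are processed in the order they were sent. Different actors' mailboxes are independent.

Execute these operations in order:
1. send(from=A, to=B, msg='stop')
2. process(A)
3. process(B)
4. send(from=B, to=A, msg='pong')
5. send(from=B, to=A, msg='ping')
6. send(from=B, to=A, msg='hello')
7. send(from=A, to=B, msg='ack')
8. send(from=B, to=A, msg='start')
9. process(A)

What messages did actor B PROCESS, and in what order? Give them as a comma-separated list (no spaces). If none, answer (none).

After 1 (send(from=A, to=B, msg='stop')): A:[] B:[stop]
After 2 (process(A)): A:[] B:[stop]
After 3 (process(B)): A:[] B:[]
After 4 (send(from=B, to=A, msg='pong')): A:[pong] B:[]
After 5 (send(from=B, to=A, msg='ping')): A:[pong,ping] B:[]
After 6 (send(from=B, to=A, msg='hello')): A:[pong,ping,hello] B:[]
After 7 (send(from=A, to=B, msg='ack')): A:[pong,ping,hello] B:[ack]
After 8 (send(from=B, to=A, msg='start')): A:[pong,ping,hello,start] B:[ack]
After 9 (process(A)): A:[ping,hello,start] B:[ack]

Answer: stop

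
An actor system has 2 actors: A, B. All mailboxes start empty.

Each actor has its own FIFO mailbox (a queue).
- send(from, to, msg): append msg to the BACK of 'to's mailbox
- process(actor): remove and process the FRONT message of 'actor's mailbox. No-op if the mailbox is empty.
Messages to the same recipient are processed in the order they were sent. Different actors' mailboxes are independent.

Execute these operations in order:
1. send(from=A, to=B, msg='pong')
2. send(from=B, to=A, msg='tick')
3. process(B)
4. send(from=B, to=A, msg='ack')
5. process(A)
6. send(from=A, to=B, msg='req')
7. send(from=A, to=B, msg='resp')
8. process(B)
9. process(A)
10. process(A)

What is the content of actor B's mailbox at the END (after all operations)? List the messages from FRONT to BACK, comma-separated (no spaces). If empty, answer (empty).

Answer: resp

Derivation:
After 1 (send(from=A, to=B, msg='pong')): A:[] B:[pong]
After 2 (send(from=B, to=A, msg='tick')): A:[tick] B:[pong]
After 3 (process(B)): A:[tick] B:[]
After 4 (send(from=B, to=A, msg='ack')): A:[tick,ack] B:[]
After 5 (process(A)): A:[ack] B:[]
After 6 (send(from=A, to=B, msg='req')): A:[ack] B:[req]
After 7 (send(from=A, to=B, msg='resp')): A:[ack] B:[req,resp]
After 8 (process(B)): A:[ack] B:[resp]
After 9 (process(A)): A:[] B:[resp]
After 10 (process(A)): A:[] B:[resp]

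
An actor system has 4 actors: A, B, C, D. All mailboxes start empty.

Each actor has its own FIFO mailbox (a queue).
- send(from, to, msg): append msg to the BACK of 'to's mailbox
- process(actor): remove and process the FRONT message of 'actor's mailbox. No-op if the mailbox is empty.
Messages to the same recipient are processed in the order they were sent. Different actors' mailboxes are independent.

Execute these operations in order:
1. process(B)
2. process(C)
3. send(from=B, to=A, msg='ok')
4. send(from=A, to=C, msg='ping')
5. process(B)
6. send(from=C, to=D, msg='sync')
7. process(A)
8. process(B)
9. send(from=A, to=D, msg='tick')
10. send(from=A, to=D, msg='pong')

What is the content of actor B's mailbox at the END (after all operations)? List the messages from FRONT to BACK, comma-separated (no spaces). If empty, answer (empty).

After 1 (process(B)): A:[] B:[] C:[] D:[]
After 2 (process(C)): A:[] B:[] C:[] D:[]
After 3 (send(from=B, to=A, msg='ok')): A:[ok] B:[] C:[] D:[]
After 4 (send(from=A, to=C, msg='ping')): A:[ok] B:[] C:[ping] D:[]
After 5 (process(B)): A:[ok] B:[] C:[ping] D:[]
After 6 (send(from=C, to=D, msg='sync')): A:[ok] B:[] C:[ping] D:[sync]
After 7 (process(A)): A:[] B:[] C:[ping] D:[sync]
After 8 (process(B)): A:[] B:[] C:[ping] D:[sync]
After 9 (send(from=A, to=D, msg='tick')): A:[] B:[] C:[ping] D:[sync,tick]
After 10 (send(from=A, to=D, msg='pong')): A:[] B:[] C:[ping] D:[sync,tick,pong]

Answer: (empty)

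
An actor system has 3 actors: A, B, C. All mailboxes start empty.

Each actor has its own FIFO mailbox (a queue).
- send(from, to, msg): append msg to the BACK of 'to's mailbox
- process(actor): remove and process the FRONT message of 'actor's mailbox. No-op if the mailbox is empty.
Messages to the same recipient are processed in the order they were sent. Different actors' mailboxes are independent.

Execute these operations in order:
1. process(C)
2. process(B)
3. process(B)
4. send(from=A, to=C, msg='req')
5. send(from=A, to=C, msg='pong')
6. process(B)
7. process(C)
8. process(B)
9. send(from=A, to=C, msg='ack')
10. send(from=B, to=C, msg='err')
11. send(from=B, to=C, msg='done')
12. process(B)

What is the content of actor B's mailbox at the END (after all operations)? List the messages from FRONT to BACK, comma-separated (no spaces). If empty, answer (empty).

Answer: (empty)

Derivation:
After 1 (process(C)): A:[] B:[] C:[]
After 2 (process(B)): A:[] B:[] C:[]
After 3 (process(B)): A:[] B:[] C:[]
After 4 (send(from=A, to=C, msg='req')): A:[] B:[] C:[req]
After 5 (send(from=A, to=C, msg='pong')): A:[] B:[] C:[req,pong]
After 6 (process(B)): A:[] B:[] C:[req,pong]
After 7 (process(C)): A:[] B:[] C:[pong]
After 8 (process(B)): A:[] B:[] C:[pong]
After 9 (send(from=A, to=C, msg='ack')): A:[] B:[] C:[pong,ack]
After 10 (send(from=B, to=C, msg='err')): A:[] B:[] C:[pong,ack,err]
After 11 (send(from=B, to=C, msg='done')): A:[] B:[] C:[pong,ack,err,done]
After 12 (process(B)): A:[] B:[] C:[pong,ack,err,done]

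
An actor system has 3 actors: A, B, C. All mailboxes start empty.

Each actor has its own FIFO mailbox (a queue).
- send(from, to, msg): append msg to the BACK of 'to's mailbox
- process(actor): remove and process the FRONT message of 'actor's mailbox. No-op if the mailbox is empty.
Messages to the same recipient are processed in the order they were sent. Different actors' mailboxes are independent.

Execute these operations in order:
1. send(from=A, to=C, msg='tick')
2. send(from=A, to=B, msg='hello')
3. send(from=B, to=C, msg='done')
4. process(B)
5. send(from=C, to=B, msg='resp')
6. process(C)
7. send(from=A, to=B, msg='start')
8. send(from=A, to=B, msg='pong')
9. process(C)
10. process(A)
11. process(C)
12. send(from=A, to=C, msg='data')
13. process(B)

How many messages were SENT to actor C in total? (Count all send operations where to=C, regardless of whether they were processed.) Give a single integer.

Answer: 3

Derivation:
After 1 (send(from=A, to=C, msg='tick')): A:[] B:[] C:[tick]
After 2 (send(from=A, to=B, msg='hello')): A:[] B:[hello] C:[tick]
After 3 (send(from=B, to=C, msg='done')): A:[] B:[hello] C:[tick,done]
After 4 (process(B)): A:[] B:[] C:[tick,done]
After 5 (send(from=C, to=B, msg='resp')): A:[] B:[resp] C:[tick,done]
After 6 (process(C)): A:[] B:[resp] C:[done]
After 7 (send(from=A, to=B, msg='start')): A:[] B:[resp,start] C:[done]
After 8 (send(from=A, to=B, msg='pong')): A:[] B:[resp,start,pong] C:[done]
After 9 (process(C)): A:[] B:[resp,start,pong] C:[]
After 10 (process(A)): A:[] B:[resp,start,pong] C:[]
After 11 (process(C)): A:[] B:[resp,start,pong] C:[]
After 12 (send(from=A, to=C, msg='data')): A:[] B:[resp,start,pong] C:[data]
After 13 (process(B)): A:[] B:[start,pong] C:[data]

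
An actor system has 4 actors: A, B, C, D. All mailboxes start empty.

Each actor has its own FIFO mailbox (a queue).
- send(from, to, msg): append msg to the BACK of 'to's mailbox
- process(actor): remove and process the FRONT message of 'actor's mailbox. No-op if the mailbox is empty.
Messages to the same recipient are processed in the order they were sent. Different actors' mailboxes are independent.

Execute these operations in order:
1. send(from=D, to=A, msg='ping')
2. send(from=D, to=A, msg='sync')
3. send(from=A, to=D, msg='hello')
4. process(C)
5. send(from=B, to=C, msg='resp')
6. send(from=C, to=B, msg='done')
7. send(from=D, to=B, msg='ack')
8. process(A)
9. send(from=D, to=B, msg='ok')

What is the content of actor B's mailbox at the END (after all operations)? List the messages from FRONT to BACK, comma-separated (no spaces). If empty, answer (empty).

After 1 (send(from=D, to=A, msg='ping')): A:[ping] B:[] C:[] D:[]
After 2 (send(from=D, to=A, msg='sync')): A:[ping,sync] B:[] C:[] D:[]
After 3 (send(from=A, to=D, msg='hello')): A:[ping,sync] B:[] C:[] D:[hello]
After 4 (process(C)): A:[ping,sync] B:[] C:[] D:[hello]
After 5 (send(from=B, to=C, msg='resp')): A:[ping,sync] B:[] C:[resp] D:[hello]
After 6 (send(from=C, to=B, msg='done')): A:[ping,sync] B:[done] C:[resp] D:[hello]
After 7 (send(from=D, to=B, msg='ack')): A:[ping,sync] B:[done,ack] C:[resp] D:[hello]
After 8 (process(A)): A:[sync] B:[done,ack] C:[resp] D:[hello]
After 9 (send(from=D, to=B, msg='ok')): A:[sync] B:[done,ack,ok] C:[resp] D:[hello]

Answer: done,ack,ok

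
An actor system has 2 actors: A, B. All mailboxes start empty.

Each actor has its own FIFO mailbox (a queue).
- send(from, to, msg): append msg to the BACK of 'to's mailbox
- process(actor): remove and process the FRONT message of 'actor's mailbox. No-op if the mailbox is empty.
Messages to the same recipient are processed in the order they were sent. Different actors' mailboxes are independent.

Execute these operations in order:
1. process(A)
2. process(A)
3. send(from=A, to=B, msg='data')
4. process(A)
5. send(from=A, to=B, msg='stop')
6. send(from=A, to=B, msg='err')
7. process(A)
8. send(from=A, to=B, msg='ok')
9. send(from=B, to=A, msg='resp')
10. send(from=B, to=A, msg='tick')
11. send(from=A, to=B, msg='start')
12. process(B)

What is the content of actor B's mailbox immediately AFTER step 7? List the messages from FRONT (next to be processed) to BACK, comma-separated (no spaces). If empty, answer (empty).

After 1 (process(A)): A:[] B:[]
After 2 (process(A)): A:[] B:[]
After 3 (send(from=A, to=B, msg='data')): A:[] B:[data]
After 4 (process(A)): A:[] B:[data]
After 5 (send(from=A, to=B, msg='stop')): A:[] B:[data,stop]
After 6 (send(from=A, to=B, msg='err')): A:[] B:[data,stop,err]
After 7 (process(A)): A:[] B:[data,stop,err]

data,stop,err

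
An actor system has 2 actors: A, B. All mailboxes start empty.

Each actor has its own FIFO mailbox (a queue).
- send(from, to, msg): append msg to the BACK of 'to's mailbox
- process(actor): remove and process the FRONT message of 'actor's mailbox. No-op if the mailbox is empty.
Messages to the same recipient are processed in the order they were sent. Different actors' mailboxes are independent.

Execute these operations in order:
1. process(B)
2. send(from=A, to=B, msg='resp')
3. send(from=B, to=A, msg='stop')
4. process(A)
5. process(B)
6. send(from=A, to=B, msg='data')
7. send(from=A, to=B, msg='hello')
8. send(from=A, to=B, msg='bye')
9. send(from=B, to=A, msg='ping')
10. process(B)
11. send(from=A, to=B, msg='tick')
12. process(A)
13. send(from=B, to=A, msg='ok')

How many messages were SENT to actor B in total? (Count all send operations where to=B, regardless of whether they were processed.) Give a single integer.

After 1 (process(B)): A:[] B:[]
After 2 (send(from=A, to=B, msg='resp')): A:[] B:[resp]
After 3 (send(from=B, to=A, msg='stop')): A:[stop] B:[resp]
After 4 (process(A)): A:[] B:[resp]
After 5 (process(B)): A:[] B:[]
After 6 (send(from=A, to=B, msg='data')): A:[] B:[data]
After 7 (send(from=A, to=B, msg='hello')): A:[] B:[data,hello]
After 8 (send(from=A, to=B, msg='bye')): A:[] B:[data,hello,bye]
After 9 (send(from=B, to=A, msg='ping')): A:[ping] B:[data,hello,bye]
After 10 (process(B)): A:[ping] B:[hello,bye]
After 11 (send(from=A, to=B, msg='tick')): A:[ping] B:[hello,bye,tick]
After 12 (process(A)): A:[] B:[hello,bye,tick]
After 13 (send(from=B, to=A, msg='ok')): A:[ok] B:[hello,bye,tick]

Answer: 5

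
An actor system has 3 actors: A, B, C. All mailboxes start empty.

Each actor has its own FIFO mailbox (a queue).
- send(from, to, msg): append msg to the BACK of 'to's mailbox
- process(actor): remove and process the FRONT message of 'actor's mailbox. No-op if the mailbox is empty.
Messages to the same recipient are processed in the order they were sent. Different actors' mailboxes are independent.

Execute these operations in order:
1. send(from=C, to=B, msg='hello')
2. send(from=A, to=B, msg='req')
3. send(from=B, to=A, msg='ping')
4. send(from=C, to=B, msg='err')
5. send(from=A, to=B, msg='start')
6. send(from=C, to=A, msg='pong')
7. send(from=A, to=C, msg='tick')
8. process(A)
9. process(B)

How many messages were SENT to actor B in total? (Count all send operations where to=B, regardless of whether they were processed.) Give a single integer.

Answer: 4

Derivation:
After 1 (send(from=C, to=B, msg='hello')): A:[] B:[hello] C:[]
After 2 (send(from=A, to=B, msg='req')): A:[] B:[hello,req] C:[]
After 3 (send(from=B, to=A, msg='ping')): A:[ping] B:[hello,req] C:[]
After 4 (send(from=C, to=B, msg='err')): A:[ping] B:[hello,req,err] C:[]
After 5 (send(from=A, to=B, msg='start')): A:[ping] B:[hello,req,err,start] C:[]
After 6 (send(from=C, to=A, msg='pong')): A:[ping,pong] B:[hello,req,err,start] C:[]
After 7 (send(from=A, to=C, msg='tick')): A:[ping,pong] B:[hello,req,err,start] C:[tick]
After 8 (process(A)): A:[pong] B:[hello,req,err,start] C:[tick]
After 9 (process(B)): A:[pong] B:[req,err,start] C:[tick]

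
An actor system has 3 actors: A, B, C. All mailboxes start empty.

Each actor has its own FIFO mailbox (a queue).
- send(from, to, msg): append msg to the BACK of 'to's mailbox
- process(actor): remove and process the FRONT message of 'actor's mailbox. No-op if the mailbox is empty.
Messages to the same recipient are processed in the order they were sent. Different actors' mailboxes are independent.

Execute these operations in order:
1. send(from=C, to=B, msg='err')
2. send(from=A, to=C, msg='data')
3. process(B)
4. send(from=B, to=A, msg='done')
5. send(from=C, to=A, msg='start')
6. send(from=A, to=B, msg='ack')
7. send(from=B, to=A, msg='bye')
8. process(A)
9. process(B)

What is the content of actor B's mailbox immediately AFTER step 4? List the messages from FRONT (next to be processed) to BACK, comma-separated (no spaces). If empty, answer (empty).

After 1 (send(from=C, to=B, msg='err')): A:[] B:[err] C:[]
After 2 (send(from=A, to=C, msg='data')): A:[] B:[err] C:[data]
After 3 (process(B)): A:[] B:[] C:[data]
After 4 (send(from=B, to=A, msg='done')): A:[done] B:[] C:[data]

(empty)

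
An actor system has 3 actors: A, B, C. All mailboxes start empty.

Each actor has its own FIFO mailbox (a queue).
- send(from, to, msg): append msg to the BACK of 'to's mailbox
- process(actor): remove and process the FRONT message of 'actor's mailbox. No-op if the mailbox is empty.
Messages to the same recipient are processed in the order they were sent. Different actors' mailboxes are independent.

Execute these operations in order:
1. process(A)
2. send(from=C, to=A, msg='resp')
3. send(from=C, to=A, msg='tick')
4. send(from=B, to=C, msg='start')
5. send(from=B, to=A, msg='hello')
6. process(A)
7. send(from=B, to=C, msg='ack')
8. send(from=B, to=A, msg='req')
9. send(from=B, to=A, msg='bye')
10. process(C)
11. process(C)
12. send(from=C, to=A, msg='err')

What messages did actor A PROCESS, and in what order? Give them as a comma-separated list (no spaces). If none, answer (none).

Answer: resp

Derivation:
After 1 (process(A)): A:[] B:[] C:[]
After 2 (send(from=C, to=A, msg='resp')): A:[resp] B:[] C:[]
After 3 (send(from=C, to=A, msg='tick')): A:[resp,tick] B:[] C:[]
After 4 (send(from=B, to=C, msg='start')): A:[resp,tick] B:[] C:[start]
After 5 (send(from=B, to=A, msg='hello')): A:[resp,tick,hello] B:[] C:[start]
After 6 (process(A)): A:[tick,hello] B:[] C:[start]
After 7 (send(from=B, to=C, msg='ack')): A:[tick,hello] B:[] C:[start,ack]
After 8 (send(from=B, to=A, msg='req')): A:[tick,hello,req] B:[] C:[start,ack]
After 9 (send(from=B, to=A, msg='bye')): A:[tick,hello,req,bye] B:[] C:[start,ack]
After 10 (process(C)): A:[tick,hello,req,bye] B:[] C:[ack]
After 11 (process(C)): A:[tick,hello,req,bye] B:[] C:[]
After 12 (send(from=C, to=A, msg='err')): A:[tick,hello,req,bye,err] B:[] C:[]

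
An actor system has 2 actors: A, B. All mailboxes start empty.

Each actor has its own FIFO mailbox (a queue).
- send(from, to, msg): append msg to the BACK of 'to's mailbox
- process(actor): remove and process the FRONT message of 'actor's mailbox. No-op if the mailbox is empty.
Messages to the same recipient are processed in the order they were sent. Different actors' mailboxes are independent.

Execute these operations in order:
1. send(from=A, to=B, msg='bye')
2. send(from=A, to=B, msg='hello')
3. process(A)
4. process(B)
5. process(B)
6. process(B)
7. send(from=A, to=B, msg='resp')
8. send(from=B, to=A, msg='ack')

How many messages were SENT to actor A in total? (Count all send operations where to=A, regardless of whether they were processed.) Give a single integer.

After 1 (send(from=A, to=B, msg='bye')): A:[] B:[bye]
After 2 (send(from=A, to=B, msg='hello')): A:[] B:[bye,hello]
After 3 (process(A)): A:[] B:[bye,hello]
After 4 (process(B)): A:[] B:[hello]
After 5 (process(B)): A:[] B:[]
After 6 (process(B)): A:[] B:[]
After 7 (send(from=A, to=B, msg='resp')): A:[] B:[resp]
After 8 (send(from=B, to=A, msg='ack')): A:[ack] B:[resp]

Answer: 1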